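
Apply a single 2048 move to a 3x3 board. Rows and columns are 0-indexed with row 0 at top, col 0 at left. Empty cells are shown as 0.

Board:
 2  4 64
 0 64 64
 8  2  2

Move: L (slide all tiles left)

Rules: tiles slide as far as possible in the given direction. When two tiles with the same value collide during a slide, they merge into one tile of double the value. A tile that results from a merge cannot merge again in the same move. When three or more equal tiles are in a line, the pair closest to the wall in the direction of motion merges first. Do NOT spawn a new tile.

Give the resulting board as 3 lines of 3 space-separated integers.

Slide left:
row 0: [2, 4, 64] -> [2, 4, 64]
row 1: [0, 64, 64] -> [128, 0, 0]
row 2: [8, 2, 2] -> [8, 4, 0]

Answer:   2   4  64
128   0   0
  8   4   0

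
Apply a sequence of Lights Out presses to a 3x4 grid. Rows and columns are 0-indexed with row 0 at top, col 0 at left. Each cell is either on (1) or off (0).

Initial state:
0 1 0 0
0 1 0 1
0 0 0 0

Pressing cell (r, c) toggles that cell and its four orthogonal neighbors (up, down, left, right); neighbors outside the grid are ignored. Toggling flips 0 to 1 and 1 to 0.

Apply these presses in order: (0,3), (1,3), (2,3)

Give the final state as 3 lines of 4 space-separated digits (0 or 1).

Answer: 0 1 1 0
0 1 1 0
0 0 1 0

Derivation:
After press 1 at (0,3):
0 1 1 1
0 1 0 0
0 0 0 0

After press 2 at (1,3):
0 1 1 0
0 1 1 1
0 0 0 1

After press 3 at (2,3):
0 1 1 0
0 1 1 0
0 0 1 0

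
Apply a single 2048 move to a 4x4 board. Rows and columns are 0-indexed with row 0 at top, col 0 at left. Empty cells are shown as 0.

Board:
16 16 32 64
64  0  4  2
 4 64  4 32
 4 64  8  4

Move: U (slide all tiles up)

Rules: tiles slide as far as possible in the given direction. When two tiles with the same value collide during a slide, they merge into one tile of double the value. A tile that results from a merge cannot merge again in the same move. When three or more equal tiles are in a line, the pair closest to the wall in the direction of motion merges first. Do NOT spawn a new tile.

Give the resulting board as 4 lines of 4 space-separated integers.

Answer:  16  16  32  64
 64 128   8   2
  8   0   8  32
  0   0   0   4

Derivation:
Slide up:
col 0: [16, 64, 4, 4] -> [16, 64, 8, 0]
col 1: [16, 0, 64, 64] -> [16, 128, 0, 0]
col 2: [32, 4, 4, 8] -> [32, 8, 8, 0]
col 3: [64, 2, 32, 4] -> [64, 2, 32, 4]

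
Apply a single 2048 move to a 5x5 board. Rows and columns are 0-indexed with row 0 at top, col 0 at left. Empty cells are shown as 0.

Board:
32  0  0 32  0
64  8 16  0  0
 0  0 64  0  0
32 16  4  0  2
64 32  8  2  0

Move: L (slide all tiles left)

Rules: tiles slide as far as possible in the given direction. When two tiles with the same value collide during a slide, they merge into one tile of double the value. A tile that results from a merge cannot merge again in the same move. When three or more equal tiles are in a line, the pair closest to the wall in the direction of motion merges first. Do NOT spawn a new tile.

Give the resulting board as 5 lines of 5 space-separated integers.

Slide left:
row 0: [32, 0, 0, 32, 0] -> [64, 0, 0, 0, 0]
row 1: [64, 8, 16, 0, 0] -> [64, 8, 16, 0, 0]
row 2: [0, 0, 64, 0, 0] -> [64, 0, 0, 0, 0]
row 3: [32, 16, 4, 0, 2] -> [32, 16, 4, 2, 0]
row 4: [64, 32, 8, 2, 0] -> [64, 32, 8, 2, 0]

Answer: 64  0  0  0  0
64  8 16  0  0
64  0  0  0  0
32 16  4  2  0
64 32  8  2  0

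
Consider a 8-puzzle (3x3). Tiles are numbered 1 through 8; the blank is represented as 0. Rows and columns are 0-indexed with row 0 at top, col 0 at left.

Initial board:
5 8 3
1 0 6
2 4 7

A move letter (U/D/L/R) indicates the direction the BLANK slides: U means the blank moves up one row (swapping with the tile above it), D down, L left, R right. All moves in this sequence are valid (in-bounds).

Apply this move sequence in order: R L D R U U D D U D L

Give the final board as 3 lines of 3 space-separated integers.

After move 1 (R):
5 8 3
1 6 0
2 4 7

After move 2 (L):
5 8 3
1 0 6
2 4 7

After move 3 (D):
5 8 3
1 4 6
2 0 7

After move 4 (R):
5 8 3
1 4 6
2 7 0

After move 5 (U):
5 8 3
1 4 0
2 7 6

After move 6 (U):
5 8 0
1 4 3
2 7 6

After move 7 (D):
5 8 3
1 4 0
2 7 6

After move 8 (D):
5 8 3
1 4 6
2 7 0

After move 9 (U):
5 8 3
1 4 0
2 7 6

After move 10 (D):
5 8 3
1 4 6
2 7 0

After move 11 (L):
5 8 3
1 4 6
2 0 7

Answer: 5 8 3
1 4 6
2 0 7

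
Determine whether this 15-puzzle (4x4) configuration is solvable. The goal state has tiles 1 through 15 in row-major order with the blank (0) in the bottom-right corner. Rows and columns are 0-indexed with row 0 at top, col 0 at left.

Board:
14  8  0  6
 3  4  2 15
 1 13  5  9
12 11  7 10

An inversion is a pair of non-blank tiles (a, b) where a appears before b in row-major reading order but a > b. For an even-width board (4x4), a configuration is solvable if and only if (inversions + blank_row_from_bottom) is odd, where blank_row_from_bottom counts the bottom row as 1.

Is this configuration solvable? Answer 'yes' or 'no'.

Answer: no

Derivation:
Inversions: 50
Blank is in row 0 (0-indexed from top), which is row 4 counting from the bottom (bottom = 1).
50 + 4 = 54, which is even, so the puzzle is not solvable.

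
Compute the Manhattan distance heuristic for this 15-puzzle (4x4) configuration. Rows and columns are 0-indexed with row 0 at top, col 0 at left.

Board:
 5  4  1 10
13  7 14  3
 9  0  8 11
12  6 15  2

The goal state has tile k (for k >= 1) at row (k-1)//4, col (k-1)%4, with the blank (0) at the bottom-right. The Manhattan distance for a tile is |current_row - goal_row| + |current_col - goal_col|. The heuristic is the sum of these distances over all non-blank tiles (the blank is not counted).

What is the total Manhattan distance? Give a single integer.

Tile 5: at (0,0), goal (1,0), distance |0-1|+|0-0| = 1
Tile 4: at (0,1), goal (0,3), distance |0-0|+|1-3| = 2
Tile 1: at (0,2), goal (0,0), distance |0-0|+|2-0| = 2
Tile 10: at (0,3), goal (2,1), distance |0-2|+|3-1| = 4
Tile 13: at (1,0), goal (3,0), distance |1-3|+|0-0| = 2
Tile 7: at (1,1), goal (1,2), distance |1-1|+|1-2| = 1
Tile 14: at (1,2), goal (3,1), distance |1-3|+|2-1| = 3
Tile 3: at (1,3), goal (0,2), distance |1-0|+|3-2| = 2
Tile 9: at (2,0), goal (2,0), distance |2-2|+|0-0| = 0
Tile 8: at (2,2), goal (1,3), distance |2-1|+|2-3| = 2
Tile 11: at (2,3), goal (2,2), distance |2-2|+|3-2| = 1
Tile 12: at (3,0), goal (2,3), distance |3-2|+|0-3| = 4
Tile 6: at (3,1), goal (1,1), distance |3-1|+|1-1| = 2
Tile 15: at (3,2), goal (3,2), distance |3-3|+|2-2| = 0
Tile 2: at (3,3), goal (0,1), distance |3-0|+|3-1| = 5
Sum: 1 + 2 + 2 + 4 + 2 + 1 + 3 + 2 + 0 + 2 + 1 + 4 + 2 + 0 + 5 = 31

Answer: 31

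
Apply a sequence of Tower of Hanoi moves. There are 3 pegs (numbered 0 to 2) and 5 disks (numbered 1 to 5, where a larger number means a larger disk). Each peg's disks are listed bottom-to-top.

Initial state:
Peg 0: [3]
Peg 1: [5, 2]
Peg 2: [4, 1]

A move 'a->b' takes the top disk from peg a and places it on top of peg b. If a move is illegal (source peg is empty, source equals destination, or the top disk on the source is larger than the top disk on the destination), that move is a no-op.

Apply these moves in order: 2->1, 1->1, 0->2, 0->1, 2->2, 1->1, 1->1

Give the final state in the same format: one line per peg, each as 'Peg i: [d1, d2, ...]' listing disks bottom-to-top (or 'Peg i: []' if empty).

After move 1 (2->1):
Peg 0: [3]
Peg 1: [5, 2, 1]
Peg 2: [4]

After move 2 (1->1):
Peg 0: [3]
Peg 1: [5, 2, 1]
Peg 2: [4]

After move 3 (0->2):
Peg 0: []
Peg 1: [5, 2, 1]
Peg 2: [4, 3]

After move 4 (0->1):
Peg 0: []
Peg 1: [5, 2, 1]
Peg 2: [4, 3]

After move 5 (2->2):
Peg 0: []
Peg 1: [5, 2, 1]
Peg 2: [4, 3]

After move 6 (1->1):
Peg 0: []
Peg 1: [5, 2, 1]
Peg 2: [4, 3]

After move 7 (1->1):
Peg 0: []
Peg 1: [5, 2, 1]
Peg 2: [4, 3]

Answer: Peg 0: []
Peg 1: [5, 2, 1]
Peg 2: [4, 3]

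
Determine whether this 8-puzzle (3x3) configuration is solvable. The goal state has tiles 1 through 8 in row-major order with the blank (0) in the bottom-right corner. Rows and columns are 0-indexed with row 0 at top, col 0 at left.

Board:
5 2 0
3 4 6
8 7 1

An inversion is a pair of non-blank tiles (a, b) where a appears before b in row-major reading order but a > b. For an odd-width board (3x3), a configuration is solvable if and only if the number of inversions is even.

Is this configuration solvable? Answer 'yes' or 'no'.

Inversions (pairs i<j in row-major order where tile[i] > tile[j] > 0): 11
11 is odd, so the puzzle is not solvable.

Answer: no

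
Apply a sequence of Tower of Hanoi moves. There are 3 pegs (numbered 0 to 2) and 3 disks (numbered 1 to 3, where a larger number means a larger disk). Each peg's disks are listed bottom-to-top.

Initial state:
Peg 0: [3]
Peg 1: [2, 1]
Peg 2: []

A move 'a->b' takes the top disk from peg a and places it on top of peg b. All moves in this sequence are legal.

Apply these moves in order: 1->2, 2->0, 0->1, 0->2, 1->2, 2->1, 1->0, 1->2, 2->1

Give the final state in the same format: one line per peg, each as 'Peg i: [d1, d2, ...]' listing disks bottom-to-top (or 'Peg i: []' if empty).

After move 1 (1->2):
Peg 0: [3]
Peg 1: [2]
Peg 2: [1]

After move 2 (2->0):
Peg 0: [3, 1]
Peg 1: [2]
Peg 2: []

After move 3 (0->1):
Peg 0: [3]
Peg 1: [2, 1]
Peg 2: []

After move 4 (0->2):
Peg 0: []
Peg 1: [2, 1]
Peg 2: [3]

After move 5 (1->2):
Peg 0: []
Peg 1: [2]
Peg 2: [3, 1]

After move 6 (2->1):
Peg 0: []
Peg 1: [2, 1]
Peg 2: [3]

After move 7 (1->0):
Peg 0: [1]
Peg 1: [2]
Peg 2: [3]

After move 8 (1->2):
Peg 0: [1]
Peg 1: []
Peg 2: [3, 2]

After move 9 (2->1):
Peg 0: [1]
Peg 1: [2]
Peg 2: [3]

Answer: Peg 0: [1]
Peg 1: [2]
Peg 2: [3]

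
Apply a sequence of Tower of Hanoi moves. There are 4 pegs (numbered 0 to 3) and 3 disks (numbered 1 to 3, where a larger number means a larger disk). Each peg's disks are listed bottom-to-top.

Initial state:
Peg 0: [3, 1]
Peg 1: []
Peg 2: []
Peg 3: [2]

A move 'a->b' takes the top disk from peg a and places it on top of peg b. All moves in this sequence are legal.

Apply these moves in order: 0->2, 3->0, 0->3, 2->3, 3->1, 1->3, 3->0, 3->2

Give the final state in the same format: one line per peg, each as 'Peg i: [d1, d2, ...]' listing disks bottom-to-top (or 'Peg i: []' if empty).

Answer: Peg 0: [3, 1]
Peg 1: []
Peg 2: [2]
Peg 3: []

Derivation:
After move 1 (0->2):
Peg 0: [3]
Peg 1: []
Peg 2: [1]
Peg 3: [2]

After move 2 (3->0):
Peg 0: [3, 2]
Peg 1: []
Peg 2: [1]
Peg 3: []

After move 3 (0->3):
Peg 0: [3]
Peg 1: []
Peg 2: [1]
Peg 3: [2]

After move 4 (2->3):
Peg 0: [3]
Peg 1: []
Peg 2: []
Peg 3: [2, 1]

After move 5 (3->1):
Peg 0: [3]
Peg 1: [1]
Peg 2: []
Peg 3: [2]

After move 6 (1->3):
Peg 0: [3]
Peg 1: []
Peg 2: []
Peg 3: [2, 1]

After move 7 (3->0):
Peg 0: [3, 1]
Peg 1: []
Peg 2: []
Peg 3: [2]

After move 8 (3->2):
Peg 0: [3, 1]
Peg 1: []
Peg 2: [2]
Peg 3: []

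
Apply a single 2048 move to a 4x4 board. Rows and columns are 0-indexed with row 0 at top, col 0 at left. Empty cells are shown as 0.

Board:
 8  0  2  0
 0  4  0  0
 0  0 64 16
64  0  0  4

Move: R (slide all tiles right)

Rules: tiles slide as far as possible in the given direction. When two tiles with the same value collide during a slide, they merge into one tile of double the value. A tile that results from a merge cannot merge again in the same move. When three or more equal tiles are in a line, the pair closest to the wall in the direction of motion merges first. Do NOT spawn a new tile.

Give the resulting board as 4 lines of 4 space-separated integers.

Answer:  0  0  8  2
 0  0  0  4
 0  0 64 16
 0  0 64  4

Derivation:
Slide right:
row 0: [8, 0, 2, 0] -> [0, 0, 8, 2]
row 1: [0, 4, 0, 0] -> [0, 0, 0, 4]
row 2: [0, 0, 64, 16] -> [0, 0, 64, 16]
row 3: [64, 0, 0, 4] -> [0, 0, 64, 4]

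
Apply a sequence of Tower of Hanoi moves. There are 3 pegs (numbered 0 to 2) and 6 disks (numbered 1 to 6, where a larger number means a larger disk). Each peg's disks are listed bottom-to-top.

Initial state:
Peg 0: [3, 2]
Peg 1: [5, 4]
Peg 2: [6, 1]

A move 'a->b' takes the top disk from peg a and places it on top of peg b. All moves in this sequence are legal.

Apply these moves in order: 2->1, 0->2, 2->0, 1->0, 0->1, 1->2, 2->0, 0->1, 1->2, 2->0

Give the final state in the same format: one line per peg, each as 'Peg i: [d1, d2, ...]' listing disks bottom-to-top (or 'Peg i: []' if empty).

After move 1 (2->1):
Peg 0: [3, 2]
Peg 1: [5, 4, 1]
Peg 2: [6]

After move 2 (0->2):
Peg 0: [3]
Peg 1: [5, 4, 1]
Peg 2: [6, 2]

After move 3 (2->0):
Peg 0: [3, 2]
Peg 1: [5, 4, 1]
Peg 2: [6]

After move 4 (1->0):
Peg 0: [3, 2, 1]
Peg 1: [5, 4]
Peg 2: [6]

After move 5 (0->1):
Peg 0: [3, 2]
Peg 1: [5, 4, 1]
Peg 2: [6]

After move 6 (1->2):
Peg 0: [3, 2]
Peg 1: [5, 4]
Peg 2: [6, 1]

After move 7 (2->0):
Peg 0: [3, 2, 1]
Peg 1: [5, 4]
Peg 2: [6]

After move 8 (0->1):
Peg 0: [3, 2]
Peg 1: [5, 4, 1]
Peg 2: [6]

After move 9 (1->2):
Peg 0: [3, 2]
Peg 1: [5, 4]
Peg 2: [6, 1]

After move 10 (2->0):
Peg 0: [3, 2, 1]
Peg 1: [5, 4]
Peg 2: [6]

Answer: Peg 0: [3, 2, 1]
Peg 1: [5, 4]
Peg 2: [6]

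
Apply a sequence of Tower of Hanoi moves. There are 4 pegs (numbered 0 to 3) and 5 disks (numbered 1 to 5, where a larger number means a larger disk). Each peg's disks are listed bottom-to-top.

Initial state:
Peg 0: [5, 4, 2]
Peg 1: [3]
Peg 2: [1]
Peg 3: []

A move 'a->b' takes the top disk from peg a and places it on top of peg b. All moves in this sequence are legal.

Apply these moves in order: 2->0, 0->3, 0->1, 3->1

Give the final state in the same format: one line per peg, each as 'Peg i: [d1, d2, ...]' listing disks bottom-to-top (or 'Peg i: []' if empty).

After move 1 (2->0):
Peg 0: [5, 4, 2, 1]
Peg 1: [3]
Peg 2: []
Peg 3: []

After move 2 (0->3):
Peg 0: [5, 4, 2]
Peg 1: [3]
Peg 2: []
Peg 3: [1]

After move 3 (0->1):
Peg 0: [5, 4]
Peg 1: [3, 2]
Peg 2: []
Peg 3: [1]

After move 4 (3->1):
Peg 0: [5, 4]
Peg 1: [3, 2, 1]
Peg 2: []
Peg 3: []

Answer: Peg 0: [5, 4]
Peg 1: [3, 2, 1]
Peg 2: []
Peg 3: []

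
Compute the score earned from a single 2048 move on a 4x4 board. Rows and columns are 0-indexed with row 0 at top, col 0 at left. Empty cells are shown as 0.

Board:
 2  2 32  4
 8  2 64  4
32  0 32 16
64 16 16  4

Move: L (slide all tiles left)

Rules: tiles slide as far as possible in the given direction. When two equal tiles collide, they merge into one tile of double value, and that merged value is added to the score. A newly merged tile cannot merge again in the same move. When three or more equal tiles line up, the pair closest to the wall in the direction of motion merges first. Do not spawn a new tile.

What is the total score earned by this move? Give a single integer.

Answer: 100

Derivation:
Slide left:
row 0: [2, 2, 32, 4] -> [4, 32, 4, 0]  score +4 (running 4)
row 1: [8, 2, 64, 4] -> [8, 2, 64, 4]  score +0 (running 4)
row 2: [32, 0, 32, 16] -> [64, 16, 0, 0]  score +64 (running 68)
row 3: [64, 16, 16, 4] -> [64, 32, 4, 0]  score +32 (running 100)
Board after move:
 4 32  4  0
 8  2 64  4
64 16  0  0
64 32  4  0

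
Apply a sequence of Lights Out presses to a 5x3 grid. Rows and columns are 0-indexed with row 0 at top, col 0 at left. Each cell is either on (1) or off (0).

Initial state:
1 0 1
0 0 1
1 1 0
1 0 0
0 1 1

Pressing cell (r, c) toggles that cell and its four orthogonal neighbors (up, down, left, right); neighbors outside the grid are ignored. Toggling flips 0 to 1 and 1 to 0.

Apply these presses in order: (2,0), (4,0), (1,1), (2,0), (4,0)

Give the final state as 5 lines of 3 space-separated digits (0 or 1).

After press 1 at (2,0):
1 0 1
1 0 1
0 0 0
0 0 0
0 1 1

After press 2 at (4,0):
1 0 1
1 0 1
0 0 0
1 0 0
1 0 1

After press 3 at (1,1):
1 1 1
0 1 0
0 1 0
1 0 0
1 0 1

After press 4 at (2,0):
1 1 1
1 1 0
1 0 0
0 0 0
1 0 1

After press 5 at (4,0):
1 1 1
1 1 0
1 0 0
1 0 0
0 1 1

Answer: 1 1 1
1 1 0
1 0 0
1 0 0
0 1 1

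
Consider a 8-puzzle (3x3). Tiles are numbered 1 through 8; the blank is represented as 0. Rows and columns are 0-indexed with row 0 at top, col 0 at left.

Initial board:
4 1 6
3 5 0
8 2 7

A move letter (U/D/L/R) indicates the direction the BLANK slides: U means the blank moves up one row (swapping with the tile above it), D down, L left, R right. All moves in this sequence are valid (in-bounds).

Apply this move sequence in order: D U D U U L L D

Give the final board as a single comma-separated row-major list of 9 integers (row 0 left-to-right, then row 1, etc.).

Answer: 3, 4, 1, 0, 5, 6, 8, 2, 7

Derivation:
After move 1 (D):
4 1 6
3 5 7
8 2 0

After move 2 (U):
4 1 6
3 5 0
8 2 7

After move 3 (D):
4 1 6
3 5 7
8 2 0

After move 4 (U):
4 1 6
3 5 0
8 2 7

After move 5 (U):
4 1 0
3 5 6
8 2 7

After move 6 (L):
4 0 1
3 5 6
8 2 7

After move 7 (L):
0 4 1
3 5 6
8 2 7

After move 8 (D):
3 4 1
0 5 6
8 2 7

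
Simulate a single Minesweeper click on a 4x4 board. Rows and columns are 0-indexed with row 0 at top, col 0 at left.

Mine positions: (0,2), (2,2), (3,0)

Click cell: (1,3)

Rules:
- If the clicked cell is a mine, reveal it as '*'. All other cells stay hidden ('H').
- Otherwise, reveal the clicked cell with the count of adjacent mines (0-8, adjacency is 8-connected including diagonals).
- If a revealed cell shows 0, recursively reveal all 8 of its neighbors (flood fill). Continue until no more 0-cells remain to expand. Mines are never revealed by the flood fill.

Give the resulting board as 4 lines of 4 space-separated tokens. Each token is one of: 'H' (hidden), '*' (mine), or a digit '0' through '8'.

H H H H
H H H 2
H H H H
H H H H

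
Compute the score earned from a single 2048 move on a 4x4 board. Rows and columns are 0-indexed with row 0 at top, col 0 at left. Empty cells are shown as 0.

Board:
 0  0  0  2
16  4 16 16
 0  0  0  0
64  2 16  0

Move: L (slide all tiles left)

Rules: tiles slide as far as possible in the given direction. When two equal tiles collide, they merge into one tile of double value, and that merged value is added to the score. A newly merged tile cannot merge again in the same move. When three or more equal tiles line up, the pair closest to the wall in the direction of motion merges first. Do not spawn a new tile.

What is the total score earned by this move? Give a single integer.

Slide left:
row 0: [0, 0, 0, 2] -> [2, 0, 0, 0]  score +0 (running 0)
row 1: [16, 4, 16, 16] -> [16, 4, 32, 0]  score +32 (running 32)
row 2: [0, 0, 0, 0] -> [0, 0, 0, 0]  score +0 (running 32)
row 3: [64, 2, 16, 0] -> [64, 2, 16, 0]  score +0 (running 32)
Board after move:
 2  0  0  0
16  4 32  0
 0  0  0  0
64  2 16  0

Answer: 32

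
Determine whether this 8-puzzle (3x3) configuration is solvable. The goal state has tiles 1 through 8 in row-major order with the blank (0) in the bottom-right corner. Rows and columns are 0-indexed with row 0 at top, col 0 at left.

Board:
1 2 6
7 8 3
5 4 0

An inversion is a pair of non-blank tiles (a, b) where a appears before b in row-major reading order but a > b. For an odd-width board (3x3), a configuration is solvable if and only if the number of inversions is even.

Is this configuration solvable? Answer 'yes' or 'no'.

Answer: yes

Derivation:
Inversions (pairs i<j in row-major order where tile[i] > tile[j] > 0): 10
10 is even, so the puzzle is solvable.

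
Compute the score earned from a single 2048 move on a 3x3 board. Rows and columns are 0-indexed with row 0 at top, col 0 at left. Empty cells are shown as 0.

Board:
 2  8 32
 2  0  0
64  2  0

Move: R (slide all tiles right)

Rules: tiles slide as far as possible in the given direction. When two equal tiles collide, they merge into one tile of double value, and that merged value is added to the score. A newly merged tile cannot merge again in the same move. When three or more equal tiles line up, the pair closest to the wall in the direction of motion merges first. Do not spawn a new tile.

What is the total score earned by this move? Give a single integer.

Answer: 0

Derivation:
Slide right:
row 0: [2, 8, 32] -> [2, 8, 32]  score +0 (running 0)
row 1: [2, 0, 0] -> [0, 0, 2]  score +0 (running 0)
row 2: [64, 2, 0] -> [0, 64, 2]  score +0 (running 0)
Board after move:
 2  8 32
 0  0  2
 0 64  2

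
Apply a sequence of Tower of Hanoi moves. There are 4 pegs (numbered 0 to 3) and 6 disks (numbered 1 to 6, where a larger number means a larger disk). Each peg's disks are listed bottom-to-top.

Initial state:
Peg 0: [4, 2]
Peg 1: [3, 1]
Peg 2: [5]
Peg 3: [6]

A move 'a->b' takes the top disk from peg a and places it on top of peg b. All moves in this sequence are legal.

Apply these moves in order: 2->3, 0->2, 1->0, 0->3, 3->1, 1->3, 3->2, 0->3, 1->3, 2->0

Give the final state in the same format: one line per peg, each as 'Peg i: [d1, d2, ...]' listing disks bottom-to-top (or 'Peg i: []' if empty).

Answer: Peg 0: [1]
Peg 1: []
Peg 2: [2]
Peg 3: [6, 5, 4, 3]

Derivation:
After move 1 (2->3):
Peg 0: [4, 2]
Peg 1: [3, 1]
Peg 2: []
Peg 3: [6, 5]

After move 2 (0->2):
Peg 0: [4]
Peg 1: [3, 1]
Peg 2: [2]
Peg 3: [6, 5]

After move 3 (1->0):
Peg 0: [4, 1]
Peg 1: [3]
Peg 2: [2]
Peg 3: [6, 5]

After move 4 (0->3):
Peg 0: [4]
Peg 1: [3]
Peg 2: [2]
Peg 3: [6, 5, 1]

After move 5 (3->1):
Peg 0: [4]
Peg 1: [3, 1]
Peg 2: [2]
Peg 3: [6, 5]

After move 6 (1->3):
Peg 0: [4]
Peg 1: [3]
Peg 2: [2]
Peg 3: [6, 5, 1]

After move 7 (3->2):
Peg 0: [4]
Peg 1: [3]
Peg 2: [2, 1]
Peg 3: [6, 5]

After move 8 (0->3):
Peg 0: []
Peg 1: [3]
Peg 2: [2, 1]
Peg 3: [6, 5, 4]

After move 9 (1->3):
Peg 0: []
Peg 1: []
Peg 2: [2, 1]
Peg 3: [6, 5, 4, 3]

After move 10 (2->0):
Peg 0: [1]
Peg 1: []
Peg 2: [2]
Peg 3: [6, 5, 4, 3]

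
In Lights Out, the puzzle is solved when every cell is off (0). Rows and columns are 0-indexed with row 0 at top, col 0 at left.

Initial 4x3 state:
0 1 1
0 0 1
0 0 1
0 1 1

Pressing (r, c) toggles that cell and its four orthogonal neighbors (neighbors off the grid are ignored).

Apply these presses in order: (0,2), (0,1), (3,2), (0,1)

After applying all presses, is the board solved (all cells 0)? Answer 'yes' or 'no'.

Answer: yes

Derivation:
After press 1 at (0,2):
0 0 0
0 0 0
0 0 1
0 1 1

After press 2 at (0,1):
1 1 1
0 1 0
0 0 1
0 1 1

After press 3 at (3,2):
1 1 1
0 1 0
0 0 0
0 0 0

After press 4 at (0,1):
0 0 0
0 0 0
0 0 0
0 0 0

Lights still on: 0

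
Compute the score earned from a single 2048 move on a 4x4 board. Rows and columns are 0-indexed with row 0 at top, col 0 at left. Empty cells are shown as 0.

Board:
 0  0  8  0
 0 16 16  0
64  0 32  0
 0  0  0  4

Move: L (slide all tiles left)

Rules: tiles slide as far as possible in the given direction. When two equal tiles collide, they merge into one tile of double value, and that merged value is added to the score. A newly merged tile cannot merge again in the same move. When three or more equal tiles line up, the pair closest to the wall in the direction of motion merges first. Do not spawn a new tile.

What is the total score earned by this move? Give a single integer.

Slide left:
row 0: [0, 0, 8, 0] -> [8, 0, 0, 0]  score +0 (running 0)
row 1: [0, 16, 16, 0] -> [32, 0, 0, 0]  score +32 (running 32)
row 2: [64, 0, 32, 0] -> [64, 32, 0, 0]  score +0 (running 32)
row 3: [0, 0, 0, 4] -> [4, 0, 0, 0]  score +0 (running 32)
Board after move:
 8  0  0  0
32  0  0  0
64 32  0  0
 4  0  0  0

Answer: 32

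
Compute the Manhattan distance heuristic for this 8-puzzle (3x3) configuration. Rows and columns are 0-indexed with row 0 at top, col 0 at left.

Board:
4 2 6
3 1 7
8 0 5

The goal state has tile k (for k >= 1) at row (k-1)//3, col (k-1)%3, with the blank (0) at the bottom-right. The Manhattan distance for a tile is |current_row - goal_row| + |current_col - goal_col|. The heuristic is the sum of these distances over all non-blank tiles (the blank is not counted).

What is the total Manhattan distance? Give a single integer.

Tile 4: (0,0)->(1,0) = 1
Tile 2: (0,1)->(0,1) = 0
Tile 6: (0,2)->(1,2) = 1
Tile 3: (1,0)->(0,2) = 3
Tile 1: (1,1)->(0,0) = 2
Tile 7: (1,2)->(2,0) = 3
Tile 8: (2,0)->(2,1) = 1
Tile 5: (2,2)->(1,1) = 2
Sum: 1 + 0 + 1 + 3 + 2 + 3 + 1 + 2 = 13

Answer: 13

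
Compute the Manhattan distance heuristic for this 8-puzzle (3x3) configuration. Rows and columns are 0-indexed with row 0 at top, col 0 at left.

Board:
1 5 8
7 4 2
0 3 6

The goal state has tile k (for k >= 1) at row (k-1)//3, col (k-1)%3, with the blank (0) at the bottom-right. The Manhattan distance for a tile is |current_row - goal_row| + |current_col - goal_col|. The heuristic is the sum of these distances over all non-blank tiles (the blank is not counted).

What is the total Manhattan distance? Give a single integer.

Tile 1: at (0,0), goal (0,0), distance |0-0|+|0-0| = 0
Tile 5: at (0,1), goal (1,1), distance |0-1|+|1-1| = 1
Tile 8: at (0,2), goal (2,1), distance |0-2|+|2-1| = 3
Tile 7: at (1,0), goal (2,0), distance |1-2|+|0-0| = 1
Tile 4: at (1,1), goal (1,0), distance |1-1|+|1-0| = 1
Tile 2: at (1,2), goal (0,1), distance |1-0|+|2-1| = 2
Tile 3: at (2,1), goal (0,2), distance |2-0|+|1-2| = 3
Tile 6: at (2,2), goal (1,2), distance |2-1|+|2-2| = 1
Sum: 0 + 1 + 3 + 1 + 1 + 2 + 3 + 1 = 12

Answer: 12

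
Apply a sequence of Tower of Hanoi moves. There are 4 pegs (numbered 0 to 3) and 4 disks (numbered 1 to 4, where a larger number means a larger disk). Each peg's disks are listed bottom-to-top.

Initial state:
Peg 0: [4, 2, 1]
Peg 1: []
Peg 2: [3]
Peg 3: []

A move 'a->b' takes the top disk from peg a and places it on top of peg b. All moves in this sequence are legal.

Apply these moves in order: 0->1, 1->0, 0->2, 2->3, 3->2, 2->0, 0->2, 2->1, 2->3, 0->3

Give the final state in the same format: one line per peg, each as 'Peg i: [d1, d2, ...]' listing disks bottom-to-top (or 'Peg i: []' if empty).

Answer: Peg 0: [4]
Peg 1: [1]
Peg 2: []
Peg 3: [3, 2]

Derivation:
After move 1 (0->1):
Peg 0: [4, 2]
Peg 1: [1]
Peg 2: [3]
Peg 3: []

After move 2 (1->0):
Peg 0: [4, 2, 1]
Peg 1: []
Peg 2: [3]
Peg 3: []

After move 3 (0->2):
Peg 0: [4, 2]
Peg 1: []
Peg 2: [3, 1]
Peg 3: []

After move 4 (2->3):
Peg 0: [4, 2]
Peg 1: []
Peg 2: [3]
Peg 3: [1]

After move 5 (3->2):
Peg 0: [4, 2]
Peg 1: []
Peg 2: [3, 1]
Peg 3: []

After move 6 (2->0):
Peg 0: [4, 2, 1]
Peg 1: []
Peg 2: [3]
Peg 3: []

After move 7 (0->2):
Peg 0: [4, 2]
Peg 1: []
Peg 2: [3, 1]
Peg 3: []

After move 8 (2->1):
Peg 0: [4, 2]
Peg 1: [1]
Peg 2: [3]
Peg 3: []

After move 9 (2->3):
Peg 0: [4, 2]
Peg 1: [1]
Peg 2: []
Peg 3: [3]

After move 10 (0->3):
Peg 0: [4]
Peg 1: [1]
Peg 2: []
Peg 3: [3, 2]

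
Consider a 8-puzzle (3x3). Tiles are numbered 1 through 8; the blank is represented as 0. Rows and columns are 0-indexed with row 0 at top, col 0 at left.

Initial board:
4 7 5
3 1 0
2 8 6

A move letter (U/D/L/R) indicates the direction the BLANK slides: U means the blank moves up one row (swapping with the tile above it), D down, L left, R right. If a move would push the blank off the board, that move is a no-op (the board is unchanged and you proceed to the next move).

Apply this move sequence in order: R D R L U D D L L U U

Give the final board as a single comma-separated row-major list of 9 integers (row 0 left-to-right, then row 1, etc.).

After move 1 (R):
4 7 5
3 1 0
2 8 6

After move 2 (D):
4 7 5
3 1 6
2 8 0

After move 3 (R):
4 7 5
3 1 6
2 8 0

After move 4 (L):
4 7 5
3 1 6
2 0 8

After move 5 (U):
4 7 5
3 0 6
2 1 8

After move 6 (D):
4 7 5
3 1 6
2 0 8

After move 7 (D):
4 7 5
3 1 6
2 0 8

After move 8 (L):
4 7 5
3 1 6
0 2 8

After move 9 (L):
4 7 5
3 1 6
0 2 8

After move 10 (U):
4 7 5
0 1 6
3 2 8

After move 11 (U):
0 7 5
4 1 6
3 2 8

Answer: 0, 7, 5, 4, 1, 6, 3, 2, 8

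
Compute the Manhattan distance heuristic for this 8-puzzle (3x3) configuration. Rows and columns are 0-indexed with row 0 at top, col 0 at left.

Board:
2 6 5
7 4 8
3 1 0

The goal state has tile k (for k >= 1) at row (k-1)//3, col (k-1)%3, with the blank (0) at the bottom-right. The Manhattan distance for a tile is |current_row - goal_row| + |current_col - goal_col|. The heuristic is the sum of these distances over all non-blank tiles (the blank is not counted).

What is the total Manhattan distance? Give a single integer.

Answer: 16

Derivation:
Tile 2: at (0,0), goal (0,1), distance |0-0|+|0-1| = 1
Tile 6: at (0,1), goal (1,2), distance |0-1|+|1-2| = 2
Tile 5: at (0,2), goal (1,1), distance |0-1|+|2-1| = 2
Tile 7: at (1,0), goal (2,0), distance |1-2|+|0-0| = 1
Tile 4: at (1,1), goal (1,0), distance |1-1|+|1-0| = 1
Tile 8: at (1,2), goal (2,1), distance |1-2|+|2-1| = 2
Tile 3: at (2,0), goal (0,2), distance |2-0|+|0-2| = 4
Tile 1: at (2,1), goal (0,0), distance |2-0|+|1-0| = 3
Sum: 1 + 2 + 2 + 1 + 1 + 2 + 4 + 3 = 16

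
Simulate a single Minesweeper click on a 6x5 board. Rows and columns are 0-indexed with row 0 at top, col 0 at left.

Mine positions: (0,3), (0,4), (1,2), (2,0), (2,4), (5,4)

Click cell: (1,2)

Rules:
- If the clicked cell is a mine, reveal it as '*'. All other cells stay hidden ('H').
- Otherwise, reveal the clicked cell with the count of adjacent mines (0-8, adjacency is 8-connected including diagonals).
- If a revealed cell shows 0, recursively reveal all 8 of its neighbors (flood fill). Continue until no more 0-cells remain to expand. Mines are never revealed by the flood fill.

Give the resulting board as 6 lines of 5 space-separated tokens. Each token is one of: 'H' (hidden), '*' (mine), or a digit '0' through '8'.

H H H H H
H H * H H
H H H H H
H H H H H
H H H H H
H H H H H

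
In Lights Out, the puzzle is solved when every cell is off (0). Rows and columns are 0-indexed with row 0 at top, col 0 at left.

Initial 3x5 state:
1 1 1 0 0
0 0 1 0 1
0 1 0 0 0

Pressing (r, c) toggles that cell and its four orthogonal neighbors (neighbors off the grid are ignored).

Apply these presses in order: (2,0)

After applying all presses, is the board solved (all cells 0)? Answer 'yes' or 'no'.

Answer: no

Derivation:
After press 1 at (2,0):
1 1 1 0 0
1 0 1 0 1
1 0 0 0 0

Lights still on: 7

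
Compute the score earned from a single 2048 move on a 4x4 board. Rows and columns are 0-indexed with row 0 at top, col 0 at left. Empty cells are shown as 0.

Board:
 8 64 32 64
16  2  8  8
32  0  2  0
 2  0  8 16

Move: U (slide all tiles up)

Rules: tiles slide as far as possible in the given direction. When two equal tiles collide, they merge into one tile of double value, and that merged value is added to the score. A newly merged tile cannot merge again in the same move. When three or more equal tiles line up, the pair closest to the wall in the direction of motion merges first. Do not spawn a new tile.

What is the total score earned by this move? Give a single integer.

Slide up:
col 0: [8, 16, 32, 2] -> [8, 16, 32, 2]  score +0 (running 0)
col 1: [64, 2, 0, 0] -> [64, 2, 0, 0]  score +0 (running 0)
col 2: [32, 8, 2, 8] -> [32, 8, 2, 8]  score +0 (running 0)
col 3: [64, 8, 0, 16] -> [64, 8, 16, 0]  score +0 (running 0)
Board after move:
 8 64 32 64
16  2  8  8
32  0  2 16
 2  0  8  0

Answer: 0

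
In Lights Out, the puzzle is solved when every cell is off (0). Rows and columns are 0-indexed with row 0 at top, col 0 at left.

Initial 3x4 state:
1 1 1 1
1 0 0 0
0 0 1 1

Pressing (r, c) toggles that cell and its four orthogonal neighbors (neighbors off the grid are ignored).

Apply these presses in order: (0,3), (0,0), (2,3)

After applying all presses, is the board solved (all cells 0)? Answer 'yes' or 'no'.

After press 1 at (0,3):
1 1 0 0
1 0 0 1
0 0 1 1

After press 2 at (0,0):
0 0 0 0
0 0 0 1
0 0 1 1

After press 3 at (2,3):
0 0 0 0
0 0 0 0
0 0 0 0

Lights still on: 0

Answer: yes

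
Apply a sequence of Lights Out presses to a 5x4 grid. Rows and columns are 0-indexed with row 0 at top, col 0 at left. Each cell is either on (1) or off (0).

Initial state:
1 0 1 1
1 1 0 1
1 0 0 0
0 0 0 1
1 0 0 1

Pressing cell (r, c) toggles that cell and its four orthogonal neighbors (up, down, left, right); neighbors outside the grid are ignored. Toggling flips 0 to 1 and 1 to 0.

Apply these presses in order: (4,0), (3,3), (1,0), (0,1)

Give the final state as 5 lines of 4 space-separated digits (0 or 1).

Answer: 1 1 0 1
0 1 0 1
0 0 0 1
1 0 1 0
0 1 0 0

Derivation:
After press 1 at (4,0):
1 0 1 1
1 1 0 1
1 0 0 0
1 0 0 1
0 1 0 1

After press 2 at (3,3):
1 0 1 1
1 1 0 1
1 0 0 1
1 0 1 0
0 1 0 0

After press 3 at (1,0):
0 0 1 1
0 0 0 1
0 0 0 1
1 0 1 0
0 1 0 0

After press 4 at (0,1):
1 1 0 1
0 1 0 1
0 0 0 1
1 0 1 0
0 1 0 0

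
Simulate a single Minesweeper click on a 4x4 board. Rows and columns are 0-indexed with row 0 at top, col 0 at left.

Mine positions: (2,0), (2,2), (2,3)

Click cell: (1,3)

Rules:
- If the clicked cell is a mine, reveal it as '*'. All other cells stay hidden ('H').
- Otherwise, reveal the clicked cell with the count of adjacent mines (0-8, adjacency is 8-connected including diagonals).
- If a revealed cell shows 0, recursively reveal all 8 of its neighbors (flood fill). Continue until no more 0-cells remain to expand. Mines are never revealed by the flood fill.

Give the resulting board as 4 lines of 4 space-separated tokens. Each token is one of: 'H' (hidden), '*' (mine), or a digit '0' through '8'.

H H H H
H H H 2
H H H H
H H H H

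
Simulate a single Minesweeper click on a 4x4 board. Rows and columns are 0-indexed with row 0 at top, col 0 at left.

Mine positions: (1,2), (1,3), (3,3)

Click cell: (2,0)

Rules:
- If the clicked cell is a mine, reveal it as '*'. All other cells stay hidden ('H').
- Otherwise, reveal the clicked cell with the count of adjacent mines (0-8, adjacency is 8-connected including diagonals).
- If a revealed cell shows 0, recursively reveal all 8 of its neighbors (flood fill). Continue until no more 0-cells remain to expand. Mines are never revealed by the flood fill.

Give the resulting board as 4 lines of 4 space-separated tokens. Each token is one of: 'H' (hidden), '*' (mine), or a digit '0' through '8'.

0 1 H H
0 1 H H
0 1 3 H
0 0 1 H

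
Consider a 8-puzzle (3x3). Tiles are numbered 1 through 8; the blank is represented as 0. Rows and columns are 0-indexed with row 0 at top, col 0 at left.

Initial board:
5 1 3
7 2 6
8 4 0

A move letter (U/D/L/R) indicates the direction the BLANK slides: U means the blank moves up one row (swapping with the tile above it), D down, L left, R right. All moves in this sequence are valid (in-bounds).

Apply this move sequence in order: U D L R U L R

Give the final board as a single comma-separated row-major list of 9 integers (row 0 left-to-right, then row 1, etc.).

After move 1 (U):
5 1 3
7 2 0
8 4 6

After move 2 (D):
5 1 3
7 2 6
8 4 0

After move 3 (L):
5 1 3
7 2 6
8 0 4

After move 4 (R):
5 1 3
7 2 6
8 4 0

After move 5 (U):
5 1 3
7 2 0
8 4 6

After move 6 (L):
5 1 3
7 0 2
8 4 6

After move 7 (R):
5 1 3
7 2 0
8 4 6

Answer: 5, 1, 3, 7, 2, 0, 8, 4, 6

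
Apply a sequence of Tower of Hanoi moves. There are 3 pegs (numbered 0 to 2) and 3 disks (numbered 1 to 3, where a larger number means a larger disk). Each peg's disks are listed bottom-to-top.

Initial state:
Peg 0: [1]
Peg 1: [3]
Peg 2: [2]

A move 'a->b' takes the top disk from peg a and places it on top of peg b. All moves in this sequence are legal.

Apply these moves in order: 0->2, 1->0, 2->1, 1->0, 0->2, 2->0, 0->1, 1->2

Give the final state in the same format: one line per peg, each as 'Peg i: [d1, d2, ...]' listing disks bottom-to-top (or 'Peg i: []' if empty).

Answer: Peg 0: [3]
Peg 1: []
Peg 2: [2, 1]

Derivation:
After move 1 (0->2):
Peg 0: []
Peg 1: [3]
Peg 2: [2, 1]

After move 2 (1->0):
Peg 0: [3]
Peg 1: []
Peg 2: [2, 1]

After move 3 (2->1):
Peg 0: [3]
Peg 1: [1]
Peg 2: [2]

After move 4 (1->0):
Peg 0: [3, 1]
Peg 1: []
Peg 2: [2]

After move 5 (0->2):
Peg 0: [3]
Peg 1: []
Peg 2: [2, 1]

After move 6 (2->0):
Peg 0: [3, 1]
Peg 1: []
Peg 2: [2]

After move 7 (0->1):
Peg 0: [3]
Peg 1: [1]
Peg 2: [2]

After move 8 (1->2):
Peg 0: [3]
Peg 1: []
Peg 2: [2, 1]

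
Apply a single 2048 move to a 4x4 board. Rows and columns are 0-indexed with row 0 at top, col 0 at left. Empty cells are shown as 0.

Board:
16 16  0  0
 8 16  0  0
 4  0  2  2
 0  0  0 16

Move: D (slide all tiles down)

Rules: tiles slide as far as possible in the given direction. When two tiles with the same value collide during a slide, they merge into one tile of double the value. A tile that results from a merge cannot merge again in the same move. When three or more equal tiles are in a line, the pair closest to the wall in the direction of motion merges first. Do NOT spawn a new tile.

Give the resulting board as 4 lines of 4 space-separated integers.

Slide down:
col 0: [16, 8, 4, 0] -> [0, 16, 8, 4]
col 1: [16, 16, 0, 0] -> [0, 0, 0, 32]
col 2: [0, 0, 2, 0] -> [0, 0, 0, 2]
col 3: [0, 0, 2, 16] -> [0, 0, 2, 16]

Answer:  0  0  0  0
16  0  0  0
 8  0  0  2
 4 32  2 16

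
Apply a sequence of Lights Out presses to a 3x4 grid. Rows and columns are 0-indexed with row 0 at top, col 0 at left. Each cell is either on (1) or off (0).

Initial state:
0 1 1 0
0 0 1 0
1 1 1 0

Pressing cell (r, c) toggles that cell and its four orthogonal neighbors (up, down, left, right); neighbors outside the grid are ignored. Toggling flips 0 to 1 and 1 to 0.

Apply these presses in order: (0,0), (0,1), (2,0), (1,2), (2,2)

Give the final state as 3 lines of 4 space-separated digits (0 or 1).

After press 1 at (0,0):
1 0 1 0
1 0 1 0
1 1 1 0

After press 2 at (0,1):
0 1 0 0
1 1 1 0
1 1 1 0

After press 3 at (2,0):
0 1 0 0
0 1 1 0
0 0 1 0

After press 4 at (1,2):
0 1 1 0
0 0 0 1
0 0 0 0

After press 5 at (2,2):
0 1 1 0
0 0 1 1
0 1 1 1

Answer: 0 1 1 0
0 0 1 1
0 1 1 1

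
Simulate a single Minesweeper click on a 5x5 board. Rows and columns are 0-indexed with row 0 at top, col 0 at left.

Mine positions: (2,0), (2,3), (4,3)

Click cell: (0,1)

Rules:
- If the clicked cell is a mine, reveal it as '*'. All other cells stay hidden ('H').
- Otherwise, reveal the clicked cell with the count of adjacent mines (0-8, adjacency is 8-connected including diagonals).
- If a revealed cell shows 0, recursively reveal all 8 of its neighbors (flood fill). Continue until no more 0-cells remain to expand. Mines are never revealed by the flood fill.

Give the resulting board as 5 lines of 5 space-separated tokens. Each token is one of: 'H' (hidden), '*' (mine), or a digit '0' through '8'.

0 0 0 0 0
1 1 1 1 1
H H H H H
H H H H H
H H H H H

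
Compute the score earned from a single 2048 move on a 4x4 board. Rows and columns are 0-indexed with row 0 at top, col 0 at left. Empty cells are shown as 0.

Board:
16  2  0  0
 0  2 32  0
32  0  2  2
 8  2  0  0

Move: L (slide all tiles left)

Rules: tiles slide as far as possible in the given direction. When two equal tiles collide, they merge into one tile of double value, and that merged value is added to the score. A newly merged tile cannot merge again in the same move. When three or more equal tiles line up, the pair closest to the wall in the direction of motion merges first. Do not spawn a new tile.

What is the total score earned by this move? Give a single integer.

Answer: 4

Derivation:
Slide left:
row 0: [16, 2, 0, 0] -> [16, 2, 0, 0]  score +0 (running 0)
row 1: [0, 2, 32, 0] -> [2, 32, 0, 0]  score +0 (running 0)
row 2: [32, 0, 2, 2] -> [32, 4, 0, 0]  score +4 (running 4)
row 3: [8, 2, 0, 0] -> [8, 2, 0, 0]  score +0 (running 4)
Board after move:
16  2  0  0
 2 32  0  0
32  4  0  0
 8  2  0  0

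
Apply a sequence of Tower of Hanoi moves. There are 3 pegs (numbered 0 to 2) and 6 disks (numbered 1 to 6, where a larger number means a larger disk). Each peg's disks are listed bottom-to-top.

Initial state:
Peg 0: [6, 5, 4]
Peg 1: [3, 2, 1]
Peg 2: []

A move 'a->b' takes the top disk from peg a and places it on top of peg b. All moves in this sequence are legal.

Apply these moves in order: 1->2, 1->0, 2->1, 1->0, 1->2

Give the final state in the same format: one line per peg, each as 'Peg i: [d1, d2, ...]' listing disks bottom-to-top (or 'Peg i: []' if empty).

Answer: Peg 0: [6, 5, 4, 2, 1]
Peg 1: []
Peg 2: [3]

Derivation:
After move 1 (1->2):
Peg 0: [6, 5, 4]
Peg 1: [3, 2]
Peg 2: [1]

After move 2 (1->0):
Peg 0: [6, 5, 4, 2]
Peg 1: [3]
Peg 2: [1]

After move 3 (2->1):
Peg 0: [6, 5, 4, 2]
Peg 1: [3, 1]
Peg 2: []

After move 4 (1->0):
Peg 0: [6, 5, 4, 2, 1]
Peg 1: [3]
Peg 2: []

After move 5 (1->2):
Peg 0: [6, 5, 4, 2, 1]
Peg 1: []
Peg 2: [3]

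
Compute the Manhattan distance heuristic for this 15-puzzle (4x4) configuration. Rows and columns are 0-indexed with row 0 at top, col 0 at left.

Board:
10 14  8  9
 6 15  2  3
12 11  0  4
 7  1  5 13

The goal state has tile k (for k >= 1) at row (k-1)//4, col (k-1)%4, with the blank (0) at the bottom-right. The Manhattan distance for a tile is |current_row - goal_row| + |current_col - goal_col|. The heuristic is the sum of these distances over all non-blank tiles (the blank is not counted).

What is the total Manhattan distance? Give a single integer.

Answer: 42

Derivation:
Tile 10: at (0,0), goal (2,1), distance |0-2|+|0-1| = 3
Tile 14: at (0,1), goal (3,1), distance |0-3|+|1-1| = 3
Tile 8: at (0,2), goal (1,3), distance |0-1|+|2-3| = 2
Tile 9: at (0,3), goal (2,0), distance |0-2|+|3-0| = 5
Tile 6: at (1,0), goal (1,1), distance |1-1|+|0-1| = 1
Tile 15: at (1,1), goal (3,2), distance |1-3|+|1-2| = 3
Tile 2: at (1,2), goal (0,1), distance |1-0|+|2-1| = 2
Tile 3: at (1,3), goal (0,2), distance |1-0|+|3-2| = 2
Tile 12: at (2,0), goal (2,3), distance |2-2|+|0-3| = 3
Tile 11: at (2,1), goal (2,2), distance |2-2|+|1-2| = 1
Tile 4: at (2,3), goal (0,3), distance |2-0|+|3-3| = 2
Tile 7: at (3,0), goal (1,2), distance |3-1|+|0-2| = 4
Tile 1: at (3,1), goal (0,0), distance |3-0|+|1-0| = 4
Tile 5: at (3,2), goal (1,0), distance |3-1|+|2-0| = 4
Tile 13: at (3,3), goal (3,0), distance |3-3|+|3-0| = 3
Sum: 3 + 3 + 2 + 5 + 1 + 3 + 2 + 2 + 3 + 1 + 2 + 4 + 4 + 4 + 3 = 42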